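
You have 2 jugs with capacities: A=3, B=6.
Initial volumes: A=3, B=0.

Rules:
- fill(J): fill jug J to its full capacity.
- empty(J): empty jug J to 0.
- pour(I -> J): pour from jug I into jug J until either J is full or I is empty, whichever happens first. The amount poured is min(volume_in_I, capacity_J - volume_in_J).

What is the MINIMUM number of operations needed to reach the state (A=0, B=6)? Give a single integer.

BFS from (A=3, B=0). One shortest path:
  1. empty(A) -> (A=0 B=0)
  2. fill(B) -> (A=0 B=6)
Reached target in 2 moves.

Answer: 2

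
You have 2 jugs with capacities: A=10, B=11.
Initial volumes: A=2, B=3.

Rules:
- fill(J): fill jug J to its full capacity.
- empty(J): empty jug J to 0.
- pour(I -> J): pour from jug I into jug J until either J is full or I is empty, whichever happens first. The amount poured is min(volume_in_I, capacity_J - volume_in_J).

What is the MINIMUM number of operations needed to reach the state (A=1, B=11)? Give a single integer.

Answer: 4

Derivation:
BFS from (A=2, B=3). One shortest path:
  1. empty(B) -> (A=2 B=0)
  2. pour(A -> B) -> (A=0 B=2)
  3. fill(A) -> (A=10 B=2)
  4. pour(A -> B) -> (A=1 B=11)
Reached target in 4 moves.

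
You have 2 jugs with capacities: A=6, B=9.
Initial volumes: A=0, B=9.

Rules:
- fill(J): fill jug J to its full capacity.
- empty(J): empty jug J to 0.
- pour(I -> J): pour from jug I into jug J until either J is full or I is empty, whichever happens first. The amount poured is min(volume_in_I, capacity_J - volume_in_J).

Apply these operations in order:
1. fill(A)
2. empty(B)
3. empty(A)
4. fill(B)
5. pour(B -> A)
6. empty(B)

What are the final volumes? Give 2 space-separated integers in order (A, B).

Step 1: fill(A) -> (A=6 B=9)
Step 2: empty(B) -> (A=6 B=0)
Step 3: empty(A) -> (A=0 B=0)
Step 4: fill(B) -> (A=0 B=9)
Step 5: pour(B -> A) -> (A=6 B=3)
Step 6: empty(B) -> (A=6 B=0)

Answer: 6 0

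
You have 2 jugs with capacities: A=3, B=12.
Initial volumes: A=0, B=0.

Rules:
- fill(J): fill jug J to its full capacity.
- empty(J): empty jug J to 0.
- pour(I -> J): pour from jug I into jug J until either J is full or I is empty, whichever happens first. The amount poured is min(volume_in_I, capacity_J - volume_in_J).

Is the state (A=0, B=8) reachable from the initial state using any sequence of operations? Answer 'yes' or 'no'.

Answer: no

Derivation:
BFS explored all 10 reachable states.
Reachable set includes: (0,0), (0,3), (0,6), (0,9), (0,12), (3,0), (3,3), (3,6), (3,9), (3,12)
Target (A=0, B=8) not in reachable set → no.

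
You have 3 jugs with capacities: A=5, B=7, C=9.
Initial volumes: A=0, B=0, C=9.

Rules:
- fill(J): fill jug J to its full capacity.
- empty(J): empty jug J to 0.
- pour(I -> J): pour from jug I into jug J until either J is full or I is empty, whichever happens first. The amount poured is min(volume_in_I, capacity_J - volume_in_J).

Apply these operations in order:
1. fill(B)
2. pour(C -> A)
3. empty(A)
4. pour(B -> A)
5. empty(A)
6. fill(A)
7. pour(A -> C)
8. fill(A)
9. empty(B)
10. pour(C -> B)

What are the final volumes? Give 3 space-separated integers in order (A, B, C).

Answer: 5 7 2

Derivation:
Step 1: fill(B) -> (A=0 B=7 C=9)
Step 2: pour(C -> A) -> (A=5 B=7 C=4)
Step 3: empty(A) -> (A=0 B=7 C=4)
Step 4: pour(B -> A) -> (A=5 B=2 C=4)
Step 5: empty(A) -> (A=0 B=2 C=4)
Step 6: fill(A) -> (A=5 B=2 C=4)
Step 7: pour(A -> C) -> (A=0 B=2 C=9)
Step 8: fill(A) -> (A=5 B=2 C=9)
Step 9: empty(B) -> (A=5 B=0 C=9)
Step 10: pour(C -> B) -> (A=5 B=7 C=2)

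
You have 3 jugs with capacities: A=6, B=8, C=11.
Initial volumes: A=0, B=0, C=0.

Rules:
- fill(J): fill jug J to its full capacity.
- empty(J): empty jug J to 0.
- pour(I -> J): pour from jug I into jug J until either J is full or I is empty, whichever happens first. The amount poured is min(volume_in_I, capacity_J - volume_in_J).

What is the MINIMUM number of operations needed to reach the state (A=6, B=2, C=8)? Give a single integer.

BFS from (A=0, B=0, C=0). One shortest path:
  1. fill(B) -> (A=0 B=8 C=0)
  2. pour(B -> C) -> (A=0 B=0 C=8)
  3. fill(B) -> (A=0 B=8 C=8)
  4. pour(B -> A) -> (A=6 B=2 C=8)
Reached target in 4 moves.

Answer: 4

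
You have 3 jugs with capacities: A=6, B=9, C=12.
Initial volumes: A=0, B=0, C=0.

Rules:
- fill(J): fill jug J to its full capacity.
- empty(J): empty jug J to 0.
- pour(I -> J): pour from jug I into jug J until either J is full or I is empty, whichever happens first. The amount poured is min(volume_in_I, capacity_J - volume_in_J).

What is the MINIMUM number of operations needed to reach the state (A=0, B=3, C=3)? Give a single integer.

BFS from (A=0, B=0, C=0). One shortest path:
  1. fill(C) -> (A=0 B=0 C=12)
  2. pour(C -> B) -> (A=0 B=9 C=3)
  3. pour(B -> A) -> (A=6 B=3 C=3)
  4. empty(A) -> (A=0 B=3 C=3)
Reached target in 4 moves.

Answer: 4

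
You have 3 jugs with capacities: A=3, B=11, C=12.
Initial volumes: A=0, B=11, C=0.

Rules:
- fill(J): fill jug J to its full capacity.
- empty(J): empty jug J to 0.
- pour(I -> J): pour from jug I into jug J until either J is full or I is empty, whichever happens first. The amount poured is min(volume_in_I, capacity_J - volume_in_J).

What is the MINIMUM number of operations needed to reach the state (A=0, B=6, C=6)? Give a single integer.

Answer: 6

Derivation:
BFS from (A=0, B=11, C=0). One shortest path:
  1. empty(B) -> (A=0 B=0 C=0)
  2. fill(C) -> (A=0 B=0 C=12)
  3. pour(C -> A) -> (A=3 B=0 C=9)
  4. pour(A -> B) -> (A=0 B=3 C=9)
  5. pour(C -> A) -> (A=3 B=3 C=6)
  6. pour(A -> B) -> (A=0 B=6 C=6)
Reached target in 6 moves.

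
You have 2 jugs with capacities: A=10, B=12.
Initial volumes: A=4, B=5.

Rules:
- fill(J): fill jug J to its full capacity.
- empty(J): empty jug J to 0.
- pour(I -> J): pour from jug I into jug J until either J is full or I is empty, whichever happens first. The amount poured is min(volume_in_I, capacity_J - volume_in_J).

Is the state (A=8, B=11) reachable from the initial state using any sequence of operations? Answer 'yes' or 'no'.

BFS explored all 45 reachable states.
Reachable set includes: (0,0), (0,1), (0,2), (0,3), (0,4), (0,5), (0,6), (0,7), (0,8), (0,9), (0,10), (0,11) ...
Target (A=8, B=11) not in reachable set → no.

Answer: no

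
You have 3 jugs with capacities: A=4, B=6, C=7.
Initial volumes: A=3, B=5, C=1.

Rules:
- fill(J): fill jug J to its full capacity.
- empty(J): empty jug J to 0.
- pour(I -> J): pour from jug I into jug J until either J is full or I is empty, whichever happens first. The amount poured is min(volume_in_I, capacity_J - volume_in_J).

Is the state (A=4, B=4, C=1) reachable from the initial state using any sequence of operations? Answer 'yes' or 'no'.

Answer: yes

Derivation:
BFS from (A=3, B=5, C=1):
  1. pour(B -> A) -> (A=4 B=4 C=1)
Target reached → yes.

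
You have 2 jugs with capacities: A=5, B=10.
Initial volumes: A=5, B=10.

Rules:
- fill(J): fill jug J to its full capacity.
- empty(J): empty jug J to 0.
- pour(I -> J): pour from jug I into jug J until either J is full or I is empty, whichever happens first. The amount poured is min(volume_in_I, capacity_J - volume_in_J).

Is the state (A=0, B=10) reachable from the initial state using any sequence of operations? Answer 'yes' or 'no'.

BFS from (A=5, B=10):
  1. empty(A) -> (A=0 B=10)
Target reached → yes.

Answer: yes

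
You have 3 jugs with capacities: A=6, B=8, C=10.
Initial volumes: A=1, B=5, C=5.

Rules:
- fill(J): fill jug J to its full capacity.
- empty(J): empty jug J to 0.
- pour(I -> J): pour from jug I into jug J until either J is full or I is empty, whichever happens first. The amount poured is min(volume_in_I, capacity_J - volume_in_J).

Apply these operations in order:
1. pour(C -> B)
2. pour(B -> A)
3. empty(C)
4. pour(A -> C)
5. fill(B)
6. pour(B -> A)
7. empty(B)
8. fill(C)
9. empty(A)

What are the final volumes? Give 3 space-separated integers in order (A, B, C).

Step 1: pour(C -> B) -> (A=1 B=8 C=2)
Step 2: pour(B -> A) -> (A=6 B=3 C=2)
Step 3: empty(C) -> (A=6 B=3 C=0)
Step 4: pour(A -> C) -> (A=0 B=3 C=6)
Step 5: fill(B) -> (A=0 B=8 C=6)
Step 6: pour(B -> A) -> (A=6 B=2 C=6)
Step 7: empty(B) -> (A=6 B=0 C=6)
Step 8: fill(C) -> (A=6 B=0 C=10)
Step 9: empty(A) -> (A=0 B=0 C=10)

Answer: 0 0 10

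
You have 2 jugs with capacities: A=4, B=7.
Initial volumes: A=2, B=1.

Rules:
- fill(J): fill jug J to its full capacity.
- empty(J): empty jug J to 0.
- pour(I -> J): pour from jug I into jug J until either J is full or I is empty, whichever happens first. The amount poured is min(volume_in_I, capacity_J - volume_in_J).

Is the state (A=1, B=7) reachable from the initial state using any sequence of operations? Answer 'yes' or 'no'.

BFS from (A=2, B=1):
  1. empty(A) -> (A=0 B=1)
  2. pour(B -> A) -> (A=1 B=0)
  3. fill(B) -> (A=1 B=7)
Target reached → yes.

Answer: yes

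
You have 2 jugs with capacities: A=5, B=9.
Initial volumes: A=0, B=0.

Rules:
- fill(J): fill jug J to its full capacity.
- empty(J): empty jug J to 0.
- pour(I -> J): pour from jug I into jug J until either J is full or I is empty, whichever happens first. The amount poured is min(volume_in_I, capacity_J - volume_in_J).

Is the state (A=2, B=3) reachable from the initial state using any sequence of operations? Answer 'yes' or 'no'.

Answer: no

Derivation:
BFS explored all 28 reachable states.
Reachable set includes: (0,0), (0,1), (0,2), (0,3), (0,4), (0,5), (0,6), (0,7), (0,8), (0,9), (1,0), (1,9) ...
Target (A=2, B=3) not in reachable set → no.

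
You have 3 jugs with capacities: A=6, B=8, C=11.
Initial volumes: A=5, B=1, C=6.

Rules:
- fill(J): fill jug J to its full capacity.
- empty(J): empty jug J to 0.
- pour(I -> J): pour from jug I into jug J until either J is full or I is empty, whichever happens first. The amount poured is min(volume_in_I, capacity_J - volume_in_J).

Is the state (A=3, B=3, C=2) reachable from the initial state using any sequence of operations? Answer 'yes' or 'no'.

BFS explored all 407 reachable states.
Reachable set includes: (0,0,0), (0,0,1), (0,0,2), (0,0,3), (0,0,4), (0,0,5), (0,0,6), (0,0,7), (0,0,8), (0,0,9), (0,0,10), (0,0,11) ...
Target (A=3, B=3, C=2) not in reachable set → no.

Answer: no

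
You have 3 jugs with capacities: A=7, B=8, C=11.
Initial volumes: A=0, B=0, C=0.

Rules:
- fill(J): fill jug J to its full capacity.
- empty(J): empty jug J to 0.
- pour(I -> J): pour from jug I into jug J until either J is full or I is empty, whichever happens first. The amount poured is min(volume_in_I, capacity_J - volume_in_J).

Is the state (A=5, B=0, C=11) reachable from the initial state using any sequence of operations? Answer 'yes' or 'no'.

Answer: yes

Derivation:
BFS from (A=0, B=0, C=0):
  1. fill(B) -> (A=0 B=8 C=0)
  2. pour(B -> C) -> (A=0 B=0 C=8)
  3. fill(B) -> (A=0 B=8 C=8)
  4. pour(B -> C) -> (A=0 B=5 C=11)
  5. pour(B -> A) -> (A=5 B=0 C=11)
Target reached → yes.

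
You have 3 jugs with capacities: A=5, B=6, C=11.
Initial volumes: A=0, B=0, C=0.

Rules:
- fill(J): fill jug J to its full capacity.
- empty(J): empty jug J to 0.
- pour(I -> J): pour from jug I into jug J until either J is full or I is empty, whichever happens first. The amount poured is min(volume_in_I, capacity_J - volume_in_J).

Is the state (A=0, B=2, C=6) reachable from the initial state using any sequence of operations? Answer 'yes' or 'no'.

BFS from (A=0, B=0, C=0):
  1. fill(B) -> (A=0 B=6 C=0)
  2. pour(B -> A) -> (A=5 B=1 C=0)
  3. empty(A) -> (A=0 B=1 C=0)
  4. pour(B -> A) -> (A=1 B=0 C=0)
  5. fill(B) -> (A=1 B=6 C=0)
  6. pour(B -> C) -> (A=1 B=0 C=6)
  7. fill(B) -> (A=1 B=6 C=6)
  8. pour(B -> A) -> (A=5 B=2 C=6)
  9. empty(A) -> (A=0 B=2 C=6)
Target reached → yes.

Answer: yes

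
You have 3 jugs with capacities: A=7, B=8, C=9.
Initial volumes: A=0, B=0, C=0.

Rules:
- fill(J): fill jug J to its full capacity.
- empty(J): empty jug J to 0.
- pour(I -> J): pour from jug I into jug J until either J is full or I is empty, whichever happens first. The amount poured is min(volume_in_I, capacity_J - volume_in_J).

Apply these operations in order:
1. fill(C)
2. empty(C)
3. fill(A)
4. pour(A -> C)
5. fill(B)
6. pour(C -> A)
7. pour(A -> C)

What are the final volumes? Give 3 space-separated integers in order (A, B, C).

Step 1: fill(C) -> (A=0 B=0 C=9)
Step 2: empty(C) -> (A=0 B=0 C=0)
Step 3: fill(A) -> (A=7 B=0 C=0)
Step 4: pour(A -> C) -> (A=0 B=0 C=7)
Step 5: fill(B) -> (A=0 B=8 C=7)
Step 6: pour(C -> A) -> (A=7 B=8 C=0)
Step 7: pour(A -> C) -> (A=0 B=8 C=7)

Answer: 0 8 7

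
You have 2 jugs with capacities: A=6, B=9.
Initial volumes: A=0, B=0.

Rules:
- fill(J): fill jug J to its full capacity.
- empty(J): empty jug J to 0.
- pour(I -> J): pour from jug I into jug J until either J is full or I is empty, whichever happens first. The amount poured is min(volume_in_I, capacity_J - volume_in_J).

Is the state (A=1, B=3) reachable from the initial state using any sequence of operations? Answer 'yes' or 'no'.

Answer: no

Derivation:
BFS explored all 10 reachable states.
Reachable set includes: (0,0), (0,3), (0,6), (0,9), (3,0), (3,9), (6,0), (6,3), (6,6), (6,9)
Target (A=1, B=3) not in reachable set → no.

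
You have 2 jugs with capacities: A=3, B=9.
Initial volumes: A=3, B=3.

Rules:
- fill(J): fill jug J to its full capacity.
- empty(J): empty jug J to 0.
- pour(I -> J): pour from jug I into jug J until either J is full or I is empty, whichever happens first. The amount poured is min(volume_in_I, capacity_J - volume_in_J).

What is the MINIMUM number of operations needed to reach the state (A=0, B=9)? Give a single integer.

Answer: 2

Derivation:
BFS from (A=3, B=3). One shortest path:
  1. empty(A) -> (A=0 B=3)
  2. fill(B) -> (A=0 B=9)
Reached target in 2 moves.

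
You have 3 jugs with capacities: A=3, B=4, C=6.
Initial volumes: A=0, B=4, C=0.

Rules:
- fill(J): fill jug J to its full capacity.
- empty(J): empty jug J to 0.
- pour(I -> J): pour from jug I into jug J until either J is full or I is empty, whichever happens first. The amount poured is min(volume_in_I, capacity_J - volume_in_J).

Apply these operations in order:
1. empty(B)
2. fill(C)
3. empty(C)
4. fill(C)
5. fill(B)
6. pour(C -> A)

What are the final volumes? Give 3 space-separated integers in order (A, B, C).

Answer: 3 4 3

Derivation:
Step 1: empty(B) -> (A=0 B=0 C=0)
Step 2: fill(C) -> (A=0 B=0 C=6)
Step 3: empty(C) -> (A=0 B=0 C=0)
Step 4: fill(C) -> (A=0 B=0 C=6)
Step 5: fill(B) -> (A=0 B=4 C=6)
Step 6: pour(C -> A) -> (A=3 B=4 C=3)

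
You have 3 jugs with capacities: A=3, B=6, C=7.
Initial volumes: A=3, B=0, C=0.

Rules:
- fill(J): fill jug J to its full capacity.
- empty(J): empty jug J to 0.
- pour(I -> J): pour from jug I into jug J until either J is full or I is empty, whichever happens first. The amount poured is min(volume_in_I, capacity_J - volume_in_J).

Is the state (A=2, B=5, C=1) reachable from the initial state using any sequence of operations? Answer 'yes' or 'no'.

BFS explored all 164 reachable states.
Reachable set includes: (0,0,0), (0,0,1), (0,0,2), (0,0,3), (0,0,4), (0,0,5), (0,0,6), (0,0,7), (0,1,0), (0,1,1), (0,1,2), (0,1,3) ...
Target (A=2, B=5, C=1) not in reachable set → no.

Answer: no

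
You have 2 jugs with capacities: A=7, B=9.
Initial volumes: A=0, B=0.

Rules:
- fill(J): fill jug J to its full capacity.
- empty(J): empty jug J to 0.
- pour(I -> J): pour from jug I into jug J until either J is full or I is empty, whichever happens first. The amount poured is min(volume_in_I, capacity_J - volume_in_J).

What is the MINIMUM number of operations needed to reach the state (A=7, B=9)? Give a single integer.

Answer: 2

Derivation:
BFS from (A=0, B=0). One shortest path:
  1. fill(A) -> (A=7 B=0)
  2. fill(B) -> (A=7 B=9)
Reached target in 2 moves.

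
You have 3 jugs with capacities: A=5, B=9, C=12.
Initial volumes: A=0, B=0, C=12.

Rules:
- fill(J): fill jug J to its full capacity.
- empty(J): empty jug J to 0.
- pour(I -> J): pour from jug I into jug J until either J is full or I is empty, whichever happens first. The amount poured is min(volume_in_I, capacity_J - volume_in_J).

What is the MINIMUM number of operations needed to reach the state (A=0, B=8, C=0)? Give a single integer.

Answer: 5

Derivation:
BFS from (A=0, B=0, C=12). One shortest path:
  1. fill(A) -> (A=5 B=0 C=12)
  2. pour(A -> B) -> (A=0 B=5 C=12)
  3. pour(C -> B) -> (A=0 B=9 C=8)
  4. empty(B) -> (A=0 B=0 C=8)
  5. pour(C -> B) -> (A=0 B=8 C=0)
Reached target in 5 moves.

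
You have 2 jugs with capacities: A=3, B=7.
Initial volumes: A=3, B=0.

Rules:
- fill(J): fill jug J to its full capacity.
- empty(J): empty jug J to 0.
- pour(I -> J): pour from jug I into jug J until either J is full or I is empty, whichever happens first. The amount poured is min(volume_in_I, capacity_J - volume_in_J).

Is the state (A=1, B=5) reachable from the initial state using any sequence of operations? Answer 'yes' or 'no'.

BFS explored all 20 reachable states.
Reachable set includes: (0,0), (0,1), (0,2), (0,3), (0,4), (0,5), (0,6), (0,7), (1,0), (1,7), (2,0), (2,7) ...
Target (A=1, B=5) not in reachable set → no.

Answer: no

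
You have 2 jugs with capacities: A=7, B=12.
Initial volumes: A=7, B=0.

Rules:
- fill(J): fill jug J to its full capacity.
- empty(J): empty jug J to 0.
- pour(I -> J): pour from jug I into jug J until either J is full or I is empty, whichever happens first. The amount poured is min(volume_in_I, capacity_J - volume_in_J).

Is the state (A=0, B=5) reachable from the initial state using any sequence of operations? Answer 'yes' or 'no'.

Answer: yes

Derivation:
BFS from (A=7, B=0):
  1. empty(A) -> (A=0 B=0)
  2. fill(B) -> (A=0 B=12)
  3. pour(B -> A) -> (A=7 B=5)
  4. empty(A) -> (A=0 B=5)
Target reached → yes.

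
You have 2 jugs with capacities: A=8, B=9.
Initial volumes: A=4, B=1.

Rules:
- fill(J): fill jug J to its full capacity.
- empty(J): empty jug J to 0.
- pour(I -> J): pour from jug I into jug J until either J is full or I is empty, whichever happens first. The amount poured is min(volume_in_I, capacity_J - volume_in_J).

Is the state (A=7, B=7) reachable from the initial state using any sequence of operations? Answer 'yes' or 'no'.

BFS explored all 35 reachable states.
Reachable set includes: (0,0), (0,1), (0,2), (0,3), (0,4), (0,5), (0,6), (0,7), (0,8), (0,9), (1,0), (1,9) ...
Target (A=7, B=7) not in reachable set → no.

Answer: no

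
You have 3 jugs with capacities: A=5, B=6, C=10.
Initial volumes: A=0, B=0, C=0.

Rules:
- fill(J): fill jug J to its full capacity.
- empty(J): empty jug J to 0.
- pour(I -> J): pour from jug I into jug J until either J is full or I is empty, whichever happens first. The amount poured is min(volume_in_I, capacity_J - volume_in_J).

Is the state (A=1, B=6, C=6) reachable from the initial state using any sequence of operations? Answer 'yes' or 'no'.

Answer: yes

Derivation:
BFS from (A=0, B=0, C=0):
  1. fill(B) -> (A=0 B=6 C=0)
  2. pour(B -> A) -> (A=5 B=1 C=0)
  3. empty(A) -> (A=0 B=1 C=0)
  4. pour(B -> A) -> (A=1 B=0 C=0)
  5. fill(B) -> (A=1 B=6 C=0)
  6. pour(B -> C) -> (A=1 B=0 C=6)
  7. fill(B) -> (A=1 B=6 C=6)
Target reached → yes.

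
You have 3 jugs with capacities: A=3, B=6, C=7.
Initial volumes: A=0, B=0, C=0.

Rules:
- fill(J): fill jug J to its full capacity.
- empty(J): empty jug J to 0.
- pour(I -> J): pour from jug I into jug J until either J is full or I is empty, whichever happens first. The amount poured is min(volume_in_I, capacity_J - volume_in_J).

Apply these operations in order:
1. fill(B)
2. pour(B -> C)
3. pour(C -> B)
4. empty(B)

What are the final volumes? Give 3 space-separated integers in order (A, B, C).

Step 1: fill(B) -> (A=0 B=6 C=0)
Step 2: pour(B -> C) -> (A=0 B=0 C=6)
Step 3: pour(C -> B) -> (A=0 B=6 C=0)
Step 4: empty(B) -> (A=0 B=0 C=0)

Answer: 0 0 0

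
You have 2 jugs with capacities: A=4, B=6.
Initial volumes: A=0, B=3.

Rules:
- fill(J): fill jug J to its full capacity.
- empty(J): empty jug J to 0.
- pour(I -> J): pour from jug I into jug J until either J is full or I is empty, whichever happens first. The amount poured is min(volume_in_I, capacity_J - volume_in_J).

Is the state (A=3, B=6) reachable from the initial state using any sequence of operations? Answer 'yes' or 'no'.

Answer: yes

Derivation:
BFS from (A=0, B=3):
  1. pour(B -> A) -> (A=3 B=0)
  2. fill(B) -> (A=3 B=6)
Target reached → yes.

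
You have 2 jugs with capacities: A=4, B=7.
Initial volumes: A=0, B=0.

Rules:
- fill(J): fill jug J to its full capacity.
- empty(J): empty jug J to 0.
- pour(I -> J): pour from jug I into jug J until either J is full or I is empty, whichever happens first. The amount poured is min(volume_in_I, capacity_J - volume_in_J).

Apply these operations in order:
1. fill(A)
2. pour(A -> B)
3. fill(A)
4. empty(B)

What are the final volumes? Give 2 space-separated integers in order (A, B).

Step 1: fill(A) -> (A=4 B=0)
Step 2: pour(A -> B) -> (A=0 B=4)
Step 3: fill(A) -> (A=4 B=4)
Step 4: empty(B) -> (A=4 B=0)

Answer: 4 0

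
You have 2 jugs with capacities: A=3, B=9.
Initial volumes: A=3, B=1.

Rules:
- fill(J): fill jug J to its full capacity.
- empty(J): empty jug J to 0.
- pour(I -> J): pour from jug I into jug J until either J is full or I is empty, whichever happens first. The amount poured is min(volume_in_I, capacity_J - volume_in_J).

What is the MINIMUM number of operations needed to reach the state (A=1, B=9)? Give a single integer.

BFS from (A=3, B=1). One shortest path:
  1. empty(A) -> (A=0 B=1)
  2. pour(B -> A) -> (A=1 B=0)
  3. fill(B) -> (A=1 B=9)
Reached target in 3 moves.

Answer: 3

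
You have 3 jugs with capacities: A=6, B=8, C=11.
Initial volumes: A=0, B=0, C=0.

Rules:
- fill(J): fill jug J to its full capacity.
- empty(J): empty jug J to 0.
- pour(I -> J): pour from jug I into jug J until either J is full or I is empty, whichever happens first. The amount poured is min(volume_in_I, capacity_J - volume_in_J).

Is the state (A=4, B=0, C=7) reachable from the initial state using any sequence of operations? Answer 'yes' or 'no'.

BFS from (A=0, B=0, C=0):
  1. fill(B) -> (A=0 B=8 C=0)
  2. pour(B -> A) -> (A=6 B=2 C=0)
  3. pour(A -> C) -> (A=0 B=2 C=6)
  4. pour(B -> A) -> (A=2 B=0 C=6)
  5. pour(C -> B) -> (A=2 B=6 C=0)
  6. fill(C) -> (A=2 B=6 C=11)
  7. pour(C -> A) -> (A=6 B=6 C=7)
  8. pour(A -> B) -> (A=4 B=8 C=7)
  9. empty(B) -> (A=4 B=0 C=7)
Target reached → yes.

Answer: yes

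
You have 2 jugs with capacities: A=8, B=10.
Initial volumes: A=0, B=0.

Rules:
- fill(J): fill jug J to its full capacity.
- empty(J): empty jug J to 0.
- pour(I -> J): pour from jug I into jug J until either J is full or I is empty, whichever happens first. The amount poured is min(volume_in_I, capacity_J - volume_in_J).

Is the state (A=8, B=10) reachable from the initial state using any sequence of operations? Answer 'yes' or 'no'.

BFS from (A=0, B=0):
  1. fill(A) -> (A=8 B=0)
  2. fill(B) -> (A=8 B=10)
Target reached → yes.

Answer: yes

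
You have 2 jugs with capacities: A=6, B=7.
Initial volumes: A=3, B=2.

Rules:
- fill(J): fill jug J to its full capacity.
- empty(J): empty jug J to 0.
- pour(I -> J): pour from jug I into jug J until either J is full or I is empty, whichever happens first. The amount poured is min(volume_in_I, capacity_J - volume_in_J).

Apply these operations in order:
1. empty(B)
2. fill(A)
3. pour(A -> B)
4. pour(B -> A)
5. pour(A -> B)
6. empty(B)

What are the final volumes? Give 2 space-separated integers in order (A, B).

Step 1: empty(B) -> (A=3 B=0)
Step 2: fill(A) -> (A=6 B=0)
Step 3: pour(A -> B) -> (A=0 B=6)
Step 4: pour(B -> A) -> (A=6 B=0)
Step 5: pour(A -> B) -> (A=0 B=6)
Step 6: empty(B) -> (A=0 B=0)

Answer: 0 0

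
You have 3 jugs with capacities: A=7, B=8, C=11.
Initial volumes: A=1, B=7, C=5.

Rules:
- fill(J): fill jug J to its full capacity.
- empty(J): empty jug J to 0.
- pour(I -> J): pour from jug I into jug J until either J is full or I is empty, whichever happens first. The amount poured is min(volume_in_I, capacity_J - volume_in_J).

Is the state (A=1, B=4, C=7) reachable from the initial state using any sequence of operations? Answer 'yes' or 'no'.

Answer: no

Derivation:
BFS explored all 445 reachable states.
Reachable set includes: (0,0,0), (0,0,1), (0,0,2), (0,0,3), (0,0,4), (0,0,5), (0,0,6), (0,0,7), (0,0,8), (0,0,9), (0,0,10), (0,0,11) ...
Target (A=1, B=4, C=7) not in reachable set → no.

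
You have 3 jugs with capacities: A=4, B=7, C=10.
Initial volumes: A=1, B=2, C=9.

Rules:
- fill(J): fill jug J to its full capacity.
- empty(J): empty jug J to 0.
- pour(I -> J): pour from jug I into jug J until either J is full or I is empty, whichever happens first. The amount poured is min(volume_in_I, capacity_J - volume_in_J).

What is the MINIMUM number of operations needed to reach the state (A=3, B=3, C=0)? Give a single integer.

BFS from (A=1, B=2, C=9). One shortest path:
  1. pour(A -> B) -> (A=0 B=3 C=9)
  2. fill(A) -> (A=4 B=3 C=9)
  3. pour(A -> C) -> (A=3 B=3 C=10)
  4. empty(C) -> (A=3 B=3 C=0)
Reached target in 4 moves.

Answer: 4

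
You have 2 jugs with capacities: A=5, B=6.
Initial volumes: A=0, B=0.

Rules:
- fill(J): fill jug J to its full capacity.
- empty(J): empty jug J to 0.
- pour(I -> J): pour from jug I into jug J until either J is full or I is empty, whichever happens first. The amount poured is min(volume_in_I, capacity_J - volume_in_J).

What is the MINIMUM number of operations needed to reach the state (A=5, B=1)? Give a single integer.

Answer: 2

Derivation:
BFS from (A=0, B=0). One shortest path:
  1. fill(B) -> (A=0 B=6)
  2. pour(B -> A) -> (A=5 B=1)
Reached target in 2 moves.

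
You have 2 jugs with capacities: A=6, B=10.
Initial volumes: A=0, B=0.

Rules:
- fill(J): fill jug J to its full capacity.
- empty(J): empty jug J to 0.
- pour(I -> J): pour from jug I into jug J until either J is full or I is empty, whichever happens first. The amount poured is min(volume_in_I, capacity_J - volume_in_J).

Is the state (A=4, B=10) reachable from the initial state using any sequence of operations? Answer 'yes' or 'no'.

BFS from (A=0, B=0):
  1. fill(B) -> (A=0 B=10)
  2. pour(B -> A) -> (A=6 B=4)
  3. empty(A) -> (A=0 B=4)
  4. pour(B -> A) -> (A=4 B=0)
  5. fill(B) -> (A=4 B=10)
Target reached → yes.

Answer: yes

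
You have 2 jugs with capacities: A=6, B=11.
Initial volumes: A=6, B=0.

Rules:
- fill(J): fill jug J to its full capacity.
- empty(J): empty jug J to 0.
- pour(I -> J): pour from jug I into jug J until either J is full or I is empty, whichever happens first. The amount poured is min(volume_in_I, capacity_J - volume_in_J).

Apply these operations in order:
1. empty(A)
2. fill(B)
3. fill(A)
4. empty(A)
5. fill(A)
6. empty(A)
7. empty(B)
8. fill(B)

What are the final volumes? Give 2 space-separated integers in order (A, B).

Answer: 0 11

Derivation:
Step 1: empty(A) -> (A=0 B=0)
Step 2: fill(B) -> (A=0 B=11)
Step 3: fill(A) -> (A=6 B=11)
Step 4: empty(A) -> (A=0 B=11)
Step 5: fill(A) -> (A=6 B=11)
Step 6: empty(A) -> (A=0 B=11)
Step 7: empty(B) -> (A=0 B=0)
Step 8: fill(B) -> (A=0 B=11)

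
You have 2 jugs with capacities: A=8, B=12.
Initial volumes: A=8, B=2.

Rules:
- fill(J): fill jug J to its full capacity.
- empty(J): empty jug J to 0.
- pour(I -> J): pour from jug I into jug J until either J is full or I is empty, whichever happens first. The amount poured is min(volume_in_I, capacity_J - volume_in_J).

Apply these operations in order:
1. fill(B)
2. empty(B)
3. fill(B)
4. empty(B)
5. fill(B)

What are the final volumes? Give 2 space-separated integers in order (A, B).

Step 1: fill(B) -> (A=8 B=12)
Step 2: empty(B) -> (A=8 B=0)
Step 3: fill(B) -> (A=8 B=12)
Step 4: empty(B) -> (A=8 B=0)
Step 5: fill(B) -> (A=8 B=12)

Answer: 8 12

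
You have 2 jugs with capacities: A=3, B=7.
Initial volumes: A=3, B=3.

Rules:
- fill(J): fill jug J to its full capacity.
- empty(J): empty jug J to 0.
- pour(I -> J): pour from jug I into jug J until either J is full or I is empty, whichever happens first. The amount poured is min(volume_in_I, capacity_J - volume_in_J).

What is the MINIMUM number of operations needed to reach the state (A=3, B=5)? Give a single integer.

Answer: 8

Derivation:
BFS from (A=3, B=3). One shortest path:
  1. pour(A -> B) -> (A=0 B=6)
  2. fill(A) -> (A=3 B=6)
  3. pour(A -> B) -> (A=2 B=7)
  4. empty(B) -> (A=2 B=0)
  5. pour(A -> B) -> (A=0 B=2)
  6. fill(A) -> (A=3 B=2)
  7. pour(A -> B) -> (A=0 B=5)
  8. fill(A) -> (A=3 B=5)
Reached target in 8 moves.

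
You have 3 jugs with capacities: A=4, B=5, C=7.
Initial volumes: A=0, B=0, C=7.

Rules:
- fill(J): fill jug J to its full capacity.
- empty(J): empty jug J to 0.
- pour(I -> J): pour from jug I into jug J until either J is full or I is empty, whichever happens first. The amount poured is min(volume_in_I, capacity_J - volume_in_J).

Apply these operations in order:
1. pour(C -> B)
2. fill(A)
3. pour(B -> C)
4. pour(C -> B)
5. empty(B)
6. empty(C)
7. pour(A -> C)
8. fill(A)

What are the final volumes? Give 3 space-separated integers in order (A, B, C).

Answer: 4 0 4

Derivation:
Step 1: pour(C -> B) -> (A=0 B=5 C=2)
Step 2: fill(A) -> (A=4 B=5 C=2)
Step 3: pour(B -> C) -> (A=4 B=0 C=7)
Step 4: pour(C -> B) -> (A=4 B=5 C=2)
Step 5: empty(B) -> (A=4 B=0 C=2)
Step 6: empty(C) -> (A=4 B=0 C=0)
Step 7: pour(A -> C) -> (A=0 B=0 C=4)
Step 8: fill(A) -> (A=4 B=0 C=4)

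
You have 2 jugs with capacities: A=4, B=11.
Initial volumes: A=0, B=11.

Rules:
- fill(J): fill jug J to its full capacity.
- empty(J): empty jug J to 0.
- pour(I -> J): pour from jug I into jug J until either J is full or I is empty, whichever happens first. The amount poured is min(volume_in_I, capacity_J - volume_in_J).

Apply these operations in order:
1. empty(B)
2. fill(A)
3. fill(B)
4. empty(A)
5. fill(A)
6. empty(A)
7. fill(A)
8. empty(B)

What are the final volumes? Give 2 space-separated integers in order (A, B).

Answer: 4 0

Derivation:
Step 1: empty(B) -> (A=0 B=0)
Step 2: fill(A) -> (A=4 B=0)
Step 3: fill(B) -> (A=4 B=11)
Step 4: empty(A) -> (A=0 B=11)
Step 5: fill(A) -> (A=4 B=11)
Step 6: empty(A) -> (A=0 B=11)
Step 7: fill(A) -> (A=4 B=11)
Step 8: empty(B) -> (A=4 B=0)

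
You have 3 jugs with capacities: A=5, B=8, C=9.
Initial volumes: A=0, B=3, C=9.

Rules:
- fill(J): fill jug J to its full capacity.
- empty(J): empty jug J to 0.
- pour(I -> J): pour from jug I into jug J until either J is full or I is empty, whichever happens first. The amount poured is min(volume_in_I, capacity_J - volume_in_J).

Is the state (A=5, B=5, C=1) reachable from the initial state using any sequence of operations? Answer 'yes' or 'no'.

BFS from (A=0, B=3, C=9):
  1. fill(A) -> (A=5 B=3 C=9)
  2. empty(B) -> (A=5 B=0 C=9)
  3. pour(C -> B) -> (A=5 B=8 C=1)
  4. empty(B) -> (A=5 B=0 C=1)
  5. pour(A -> B) -> (A=0 B=5 C=1)
  6. fill(A) -> (A=5 B=5 C=1)
Target reached → yes.

Answer: yes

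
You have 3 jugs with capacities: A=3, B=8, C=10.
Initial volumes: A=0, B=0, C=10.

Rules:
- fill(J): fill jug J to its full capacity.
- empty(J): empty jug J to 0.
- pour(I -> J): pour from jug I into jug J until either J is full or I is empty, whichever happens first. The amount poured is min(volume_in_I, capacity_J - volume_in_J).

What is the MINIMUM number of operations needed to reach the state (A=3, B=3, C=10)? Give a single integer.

Answer: 3

Derivation:
BFS from (A=0, B=0, C=10). One shortest path:
  1. fill(A) -> (A=3 B=0 C=10)
  2. pour(A -> B) -> (A=0 B=3 C=10)
  3. fill(A) -> (A=3 B=3 C=10)
Reached target in 3 moves.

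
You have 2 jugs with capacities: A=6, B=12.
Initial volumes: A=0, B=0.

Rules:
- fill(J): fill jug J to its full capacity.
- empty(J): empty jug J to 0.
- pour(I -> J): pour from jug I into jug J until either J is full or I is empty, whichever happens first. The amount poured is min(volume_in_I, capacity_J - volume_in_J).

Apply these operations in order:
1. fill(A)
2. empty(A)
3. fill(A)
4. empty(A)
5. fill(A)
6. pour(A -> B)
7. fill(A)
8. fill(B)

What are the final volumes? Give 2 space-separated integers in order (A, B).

Step 1: fill(A) -> (A=6 B=0)
Step 2: empty(A) -> (A=0 B=0)
Step 3: fill(A) -> (A=6 B=0)
Step 4: empty(A) -> (A=0 B=0)
Step 5: fill(A) -> (A=6 B=0)
Step 6: pour(A -> B) -> (A=0 B=6)
Step 7: fill(A) -> (A=6 B=6)
Step 8: fill(B) -> (A=6 B=12)

Answer: 6 12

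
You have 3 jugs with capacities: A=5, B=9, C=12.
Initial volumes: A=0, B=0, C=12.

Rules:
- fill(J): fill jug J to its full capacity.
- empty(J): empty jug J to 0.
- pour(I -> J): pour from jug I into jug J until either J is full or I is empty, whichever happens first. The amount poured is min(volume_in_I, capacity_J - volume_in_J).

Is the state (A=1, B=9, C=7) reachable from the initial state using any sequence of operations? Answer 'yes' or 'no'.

BFS from (A=0, B=0, C=12):
  1. fill(A) -> (A=5 B=0 C=12)
  2. pour(A -> B) -> (A=0 B=5 C=12)
  3. pour(C -> A) -> (A=5 B=5 C=7)
  4. pour(A -> B) -> (A=1 B=9 C=7)
Target reached → yes.

Answer: yes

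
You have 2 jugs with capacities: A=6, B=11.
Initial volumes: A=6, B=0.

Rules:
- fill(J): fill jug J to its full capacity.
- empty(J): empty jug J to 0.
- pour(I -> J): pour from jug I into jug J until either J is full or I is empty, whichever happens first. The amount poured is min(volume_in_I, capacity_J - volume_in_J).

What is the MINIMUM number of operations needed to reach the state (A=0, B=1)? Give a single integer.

Answer: 5

Derivation:
BFS from (A=6, B=0). One shortest path:
  1. pour(A -> B) -> (A=0 B=6)
  2. fill(A) -> (A=6 B=6)
  3. pour(A -> B) -> (A=1 B=11)
  4. empty(B) -> (A=1 B=0)
  5. pour(A -> B) -> (A=0 B=1)
Reached target in 5 moves.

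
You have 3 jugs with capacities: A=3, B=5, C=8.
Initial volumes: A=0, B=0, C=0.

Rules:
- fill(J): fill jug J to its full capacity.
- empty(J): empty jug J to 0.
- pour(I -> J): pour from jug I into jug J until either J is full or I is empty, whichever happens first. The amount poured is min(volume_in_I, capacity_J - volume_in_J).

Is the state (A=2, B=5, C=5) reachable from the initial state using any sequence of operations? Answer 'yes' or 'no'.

BFS from (A=0, B=0, C=0):
  1. fill(B) -> (A=0 B=5 C=0)
  2. pour(B -> A) -> (A=3 B=2 C=0)
  3. empty(A) -> (A=0 B=2 C=0)
  4. pour(B -> A) -> (A=2 B=0 C=0)
  5. fill(B) -> (A=2 B=5 C=0)
  6. pour(B -> C) -> (A=2 B=0 C=5)
  7. fill(B) -> (A=2 B=5 C=5)
Target reached → yes.

Answer: yes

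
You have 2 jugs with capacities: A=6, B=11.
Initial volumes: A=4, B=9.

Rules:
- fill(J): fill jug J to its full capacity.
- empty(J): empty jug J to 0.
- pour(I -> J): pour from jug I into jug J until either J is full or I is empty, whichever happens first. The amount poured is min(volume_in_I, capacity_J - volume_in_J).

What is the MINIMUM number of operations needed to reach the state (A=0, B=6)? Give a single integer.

Answer: 3

Derivation:
BFS from (A=4, B=9). One shortest path:
  1. fill(A) -> (A=6 B=9)
  2. empty(B) -> (A=6 B=0)
  3. pour(A -> B) -> (A=0 B=6)
Reached target in 3 moves.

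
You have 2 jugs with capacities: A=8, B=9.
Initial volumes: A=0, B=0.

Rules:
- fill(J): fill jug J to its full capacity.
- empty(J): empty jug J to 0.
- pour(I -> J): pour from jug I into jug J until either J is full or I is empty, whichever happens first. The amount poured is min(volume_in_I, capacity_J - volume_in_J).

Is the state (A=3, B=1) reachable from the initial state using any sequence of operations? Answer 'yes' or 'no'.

Answer: no

Derivation:
BFS explored all 34 reachable states.
Reachable set includes: (0,0), (0,1), (0,2), (0,3), (0,4), (0,5), (0,6), (0,7), (0,8), (0,9), (1,0), (1,9) ...
Target (A=3, B=1) not in reachable set → no.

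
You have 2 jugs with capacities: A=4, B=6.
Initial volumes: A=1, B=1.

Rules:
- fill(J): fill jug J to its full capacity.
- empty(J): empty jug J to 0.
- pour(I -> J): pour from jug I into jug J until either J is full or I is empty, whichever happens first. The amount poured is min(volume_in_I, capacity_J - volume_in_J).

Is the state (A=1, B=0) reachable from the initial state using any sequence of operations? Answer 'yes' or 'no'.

Answer: yes

Derivation:
BFS from (A=1, B=1):
  1. empty(B) -> (A=1 B=0)
Target reached → yes.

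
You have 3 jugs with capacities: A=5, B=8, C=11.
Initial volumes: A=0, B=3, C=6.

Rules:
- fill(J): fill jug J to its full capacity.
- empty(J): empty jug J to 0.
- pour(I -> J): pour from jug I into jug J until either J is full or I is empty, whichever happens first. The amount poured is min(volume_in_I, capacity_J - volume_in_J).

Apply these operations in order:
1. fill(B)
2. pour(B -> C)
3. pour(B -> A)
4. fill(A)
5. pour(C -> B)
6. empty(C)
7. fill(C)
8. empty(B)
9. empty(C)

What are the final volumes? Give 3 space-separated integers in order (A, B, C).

Answer: 5 0 0

Derivation:
Step 1: fill(B) -> (A=0 B=8 C=6)
Step 2: pour(B -> C) -> (A=0 B=3 C=11)
Step 3: pour(B -> A) -> (A=3 B=0 C=11)
Step 4: fill(A) -> (A=5 B=0 C=11)
Step 5: pour(C -> B) -> (A=5 B=8 C=3)
Step 6: empty(C) -> (A=5 B=8 C=0)
Step 7: fill(C) -> (A=5 B=8 C=11)
Step 8: empty(B) -> (A=5 B=0 C=11)
Step 9: empty(C) -> (A=5 B=0 C=0)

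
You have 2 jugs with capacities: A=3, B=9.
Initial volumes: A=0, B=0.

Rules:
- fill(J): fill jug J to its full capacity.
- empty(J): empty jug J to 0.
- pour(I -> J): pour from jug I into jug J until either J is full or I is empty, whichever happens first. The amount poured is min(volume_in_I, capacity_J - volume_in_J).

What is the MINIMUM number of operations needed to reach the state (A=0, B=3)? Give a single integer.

Answer: 2

Derivation:
BFS from (A=0, B=0). One shortest path:
  1. fill(A) -> (A=3 B=0)
  2. pour(A -> B) -> (A=0 B=3)
Reached target in 2 moves.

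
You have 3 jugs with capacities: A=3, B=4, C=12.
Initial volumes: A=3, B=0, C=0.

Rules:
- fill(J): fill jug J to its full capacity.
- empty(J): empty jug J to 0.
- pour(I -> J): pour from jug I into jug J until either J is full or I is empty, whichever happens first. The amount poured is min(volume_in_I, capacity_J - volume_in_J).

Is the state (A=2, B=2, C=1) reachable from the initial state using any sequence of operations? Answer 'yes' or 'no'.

BFS explored all 194 reachable states.
Reachable set includes: (0,0,0), (0,0,1), (0,0,2), (0,0,3), (0,0,4), (0,0,5), (0,0,6), (0,0,7), (0,0,8), (0,0,9), (0,0,10), (0,0,11) ...
Target (A=2, B=2, C=1) not in reachable set → no.

Answer: no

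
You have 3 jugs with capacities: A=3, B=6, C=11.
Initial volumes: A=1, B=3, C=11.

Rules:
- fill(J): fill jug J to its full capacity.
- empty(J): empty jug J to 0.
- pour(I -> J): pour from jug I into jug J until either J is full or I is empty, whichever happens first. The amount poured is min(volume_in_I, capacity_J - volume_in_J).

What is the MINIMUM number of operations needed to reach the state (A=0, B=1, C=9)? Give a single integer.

BFS from (A=1, B=3, C=11). One shortest path:
  1. empty(C) -> (A=1 B=3 C=0)
  2. pour(B -> C) -> (A=1 B=0 C=3)
  3. fill(B) -> (A=1 B=6 C=3)
  4. pour(B -> C) -> (A=1 B=0 C=9)
  5. pour(A -> B) -> (A=0 B=1 C=9)
Reached target in 5 moves.

Answer: 5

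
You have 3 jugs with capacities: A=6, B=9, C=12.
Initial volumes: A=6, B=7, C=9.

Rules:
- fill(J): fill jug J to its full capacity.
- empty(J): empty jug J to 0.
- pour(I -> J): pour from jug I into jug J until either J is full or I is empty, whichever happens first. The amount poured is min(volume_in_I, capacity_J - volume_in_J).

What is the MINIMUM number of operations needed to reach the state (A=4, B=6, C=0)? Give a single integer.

Answer: 3

Derivation:
BFS from (A=6, B=7, C=9). One shortest path:
  1. pour(A -> B) -> (A=4 B=9 C=9)
  2. pour(B -> C) -> (A=4 B=6 C=12)
  3. empty(C) -> (A=4 B=6 C=0)
Reached target in 3 moves.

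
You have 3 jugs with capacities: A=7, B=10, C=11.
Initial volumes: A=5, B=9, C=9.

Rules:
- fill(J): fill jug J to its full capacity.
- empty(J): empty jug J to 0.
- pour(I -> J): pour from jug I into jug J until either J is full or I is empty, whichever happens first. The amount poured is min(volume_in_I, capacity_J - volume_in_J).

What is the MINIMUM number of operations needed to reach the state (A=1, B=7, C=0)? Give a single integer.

BFS from (A=5, B=9, C=9). One shortest path:
  1. empty(A) -> (A=0 B=9 C=9)
  2. pour(B -> A) -> (A=7 B=2 C=9)
  3. pour(C -> B) -> (A=7 B=10 C=1)
  4. empty(B) -> (A=7 B=0 C=1)
  5. pour(A -> B) -> (A=0 B=7 C=1)
  6. pour(C -> A) -> (A=1 B=7 C=0)
Reached target in 6 moves.

Answer: 6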